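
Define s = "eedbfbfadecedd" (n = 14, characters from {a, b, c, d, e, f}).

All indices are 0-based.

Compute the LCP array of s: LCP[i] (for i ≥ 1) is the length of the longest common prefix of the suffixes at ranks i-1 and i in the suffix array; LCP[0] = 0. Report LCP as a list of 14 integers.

rank→(start, suffix):
  0 → (7, 'adecedd')
  1 → (5, 'bfadecedd')
  2 → (3, 'bfbfadecedd')
  3 → (10, 'cedd')
  4 → (13, 'd')
  5 → (2, 'dbfbfadecedd')
  6 → (12, 'dd')
  7 → (8, 'decedd')
  8 → (9, 'ecedd')
  9 → (1, 'edbfbfadecedd')
  10 → (11, 'edd')
  11 → (0, 'eedbfbfadecedd')
  12 → (6, 'fadecedd')
  13 → (4, 'fbfadecedd')

SA = [7, 5, 3, 10, 13, 2, 12, 8, 9, 1, 11, 0, 6, 4]
rank  pair      lcp
   1  s[7:],s[5:]  0  ''
   2  s[5:],s[3:]  2  'bf'
   3  s[3:],s[10:]  0  ''
   4  s[10:],s[13:]  0  ''
   5  s[13:],s[2:]  1  'd'
   6  s[2:],s[12:]  1  'd'
   7  s[12:],s[8:]  1  'd'
   8  s[8:],s[9:]  0  ''
   9  s[9:],s[1:]  1  'e'
  10  s[1:],s[11:]  2  'ed'
  11  s[11:],s[0:]  1  'e'
  12  s[0:],s[6:]  0  ''
  13  s[6:],s[4:]  1  'f'

[0, 0, 2, 0, 0, 1, 1, 1, 0, 1, 2, 1, 0, 1]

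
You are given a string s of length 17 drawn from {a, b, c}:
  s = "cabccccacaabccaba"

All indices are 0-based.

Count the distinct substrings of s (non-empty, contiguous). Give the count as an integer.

124

sorted suffixes:
  #0 SA[0]=16  'a'
  #1 SA[1]=9  'aabccaba'
  #2 SA[2]=14  'aba'
  #3 SA[3]=10  'abccaba'
  #4 SA[4]=1  'abccccacaabccaba'
  #5 SA[5]=7  'acaabccaba'
  #6 SA[6]=15  'ba'
  #7 SA[7]=11  'bccaba'
  #8 SA[8]=2  'bccccacaabccaba'
  #9 SA[9]=8  'caabccaba'
  #10 SA[10]=13  'caba'
  #11 SA[11]=0  'cabccccacaabccaba'
  #12 SA[12]=6  'cacaabccaba'
  #13 SA[13]=12  'ccaba'
  #14 SA[14]=5  'ccacaabccaba'
  #15 SA[15]=4  'cccacaabccaba'
  #16 SA[16]=3  'ccccacaabccaba'

SA = [16, 9, 14, 10, 1, 7, 15, 11, 2, 8, 13, 0, 6, 12, 5, 4, 3]
i: (SA[i-1],SA[i]) lcp shared
  1: (16,9) 1 'a'
  2: (9,14) 1 'a'
  3: (14,10) 2 'ab'
  4: (10,1) 4 'abcc'
  5: (1,7) 1 'a'
  6: (7,15) 0 ''
  7: (15,11) 1 'b'
  8: (11,2) 3 'bcc'
  9: (2,8) 0 ''
  10: (8,13) 2 'ca'
  11: (13,0) 3 'cab'
  12: (0,6) 2 'ca'
  13: (6,12) 1 'c'
  14: (12,5) 3 'cca'
  15: (5,4) 2 'cc'
  16: (4,3) 3 'ccc'

n(n+1)/2 = 17·18/2 = 153
Σ LCP = 0 + 1 + 1 + 2 + 4 + 1 + 0 + 1 + 3 + 0 + 2 + 3 + 2 + 1 + 3 + 2 + 3 = 29
distinct = 153 − 29 = 124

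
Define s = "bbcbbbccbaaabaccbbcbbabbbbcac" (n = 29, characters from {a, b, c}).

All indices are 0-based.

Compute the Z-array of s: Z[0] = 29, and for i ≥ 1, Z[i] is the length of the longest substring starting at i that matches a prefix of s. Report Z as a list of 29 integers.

Z[0]=29
i=1: outside box; Z[1]=1 extend→box=[1,2)
i=2: outside box; Z[2]=0
i=3: outside box; Z[3]=2 extend→box=[3,5)
i=4: min(r-i=1, Z[1]=1)=1; Z[4]=3 extend→box=[4,7)
i=5: min(r-i=2, Z[1]=1)=1; Z[5]=1
i=6: min(r-i=1, Z[2]=0)=0; Z[6]=0
i=7: outside box; Z[7]=0
i=8: outside box; Z[8]=1 extend→box=[8,9)
i=9: outside box; Z[9]=0
i=10: outside box; Z[10]=0
i=11: outside box; Z[11]=0
i=12: outside box; Z[12]=1 extend→box=[12,13)
i=13: outside box; Z[13]=0
i=14: outside box; Z[14]=0
i=15: outside box; Z[15]=0
i=16: outside box; Z[16]=5 extend→box=[16,21)
i=17: min(r-i=4, Z[1]=1)=1; Z[17]=1
i=18: min(r-i=3, Z[2]=0)=0; Z[18]=0
i=19: min(r-i=2, Z[3]=2)=2; Z[19]=2
i=20: min(r-i=1, Z[4]=3)=1; Z[20]=1
i=21: outside box; Z[21]=0
i=22: outside box; Z[22]=2 extend→box=[22,24)
i=23: min(r-i=1, Z[1]=1)=1; Z[23]=2 extend→box=[23,25)
i=24: min(r-i=1, Z[1]=1)=1; Z[24]=3 extend→box=[24,27)
i=25: min(r-i=2, Z[1]=1)=1; Z[25]=1
i=26: min(r-i=1, Z[2]=0)=0; Z[26]=0
i=27: outside box; Z[27]=0
i=28: outside box; Z[28]=0

[29, 1, 0, 2, 3, 1, 0, 0, 1, 0, 0, 0, 1, 0, 0, 0, 5, 1, 0, 2, 1, 0, 2, 2, 3, 1, 0, 0, 0]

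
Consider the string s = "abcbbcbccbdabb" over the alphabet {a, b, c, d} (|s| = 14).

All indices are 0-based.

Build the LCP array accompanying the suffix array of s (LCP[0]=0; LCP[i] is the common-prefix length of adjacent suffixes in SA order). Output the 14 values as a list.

[0, 2, 0, 1, 2, 1, 3, 2, 1, 0, 2, 2, 1, 0]

rank | idx | suffix
   0 |  11 | abb
   1 |   0 | abcbbcbccbdabb
   2 |  13 | b
   3 |  12 | bb
   4 |   3 | bbcbccbdabb
   5 |   1 | bcbbcbccbdabb
   6 |   4 | bcbccbdabb
   7 |   6 | bccbdabb
   8 |   9 | bdabb
   9 |   2 | cbbcbccbdabb
  10 |   5 | cbccbdabb
  11 |   8 | cbdabb
  12 |   7 | ccbdabb
  13 |  10 | dabb

SA = [11, 0, 13, 12, 3, 1, 4, 6, 9, 2, 5, 8, 7, 10]
rank  pair      lcp
   1  s[11:],s[0:]  2  'ab'
   2  s[0:],s[13:]  0  ''
   3  s[13:],s[12:]  1  'b'
   4  s[12:],s[3:]  2  'bb'
   5  s[3:],s[1:]  1  'b'
   6  s[1:],s[4:]  3  'bcb'
   7  s[4:],s[6:]  2  'bc'
   8  s[6:],s[9:]  1  'b'
   9  s[9:],s[2:]  0  ''
  10  s[2:],s[5:]  2  'cb'
  11  s[5:],s[8:]  2  'cb'
  12  s[8:],s[7:]  1  'c'
  13  s[7:],s[10:]  0  ''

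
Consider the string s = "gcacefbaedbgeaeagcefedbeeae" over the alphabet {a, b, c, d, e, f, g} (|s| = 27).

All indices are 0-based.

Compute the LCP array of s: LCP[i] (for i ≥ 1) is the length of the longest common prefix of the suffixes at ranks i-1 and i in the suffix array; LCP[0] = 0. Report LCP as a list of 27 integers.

[0, 1, 2, 2, 1, 0, 1, 1, 0, 1, 3, 0, 2, 0, 1, 3, 2, 1, 3, 1, 1, 2, 0, 1, 0, 2, 1]

sorted suffixes:
  #0 SA[0]=2  'acefbaedbgeaeagcefedbeeae'
  #1 SA[1]=25  'ae'
  #2 SA[2]=13  'aeagcefedbeeae'
  #3 SA[3]=7  'aedbgeaeagcefedbeeae'
  #4 SA[4]=15  'agcefedbeeae'
  #5 SA[5]=6  'baedbgeaeagcefedbeeae'
  #6 SA[6]=22  'beeae'
  #7 SA[7]=10  'bgeaeagcefedbeeae'
  #8 SA[8]=1  'cacefbaedbgeaeagcefedbeeae'
  #9 SA[9]=3  'cefbaedbgeaeagcefedbeeae'
  #10 SA[10]=17  'cefedbeeae'
  #11 SA[11]=21  'dbeeae'
  #12 SA[12]=9  'dbgeaeagcefedbeeae'
  #13 SA[13]=26  'e'
  #14 SA[14]=24  'eae'
  #15 SA[15]=12  'eaeagcefedbeeae'
  #16 SA[16]=14  'eagcefedbeeae'
  #17 SA[17]=20  'edbeeae'
  #18 SA[18]=8  'edbgeaeagcefedbeeae'
  #19 SA[19]=23  'eeae'
  #20 SA[20]=4  'efbaedbgeaeagcefedbeeae'
  #21 SA[21]=18  'efedbeeae'
  #22 SA[22]=5  'fbaedbgeaeagcefedbeeae'
  #23 SA[23]=19  'fedbeeae'
  #24 SA[24]=0  'gcacefbaedbgeaeagcefedbeeae'
  #25 SA[25]=16  'gcefedbeeae'
  #26 SA[26]=11  'geaeagcefedbeeae'

SA = [2, 25, 13, 7, 15, 6, 22, 10, 1, 3, 17, 21, 9, 26, 24, 12, 14, 20, 8, 23, 4, 18, 5, 19, 0, 16, 11]
[i] adj suffixes → lcp
  [1] 2/25 → 1 ('a')
  [2] 25/13 → 2 ('ae')
  [3] 13/7 → 2 ('ae')
  [4] 7/15 → 1 ('a')
  [5] 15/6 → 0 ('')
  [6] 6/22 → 1 ('b')
  [7] 22/10 → 1 ('b')
  [8] 10/1 → 0 ('')
  [9] 1/3 → 1 ('c')
  [10] 3/17 → 3 ('cef')
  [11] 17/21 → 0 ('')
  [12] 21/9 → 2 ('db')
  [13] 9/26 → 0 ('')
  [14] 26/24 → 1 ('e')
  [15] 24/12 → 3 ('eae')
  [16] 12/14 → 2 ('ea')
  [17] 14/20 → 1 ('e')
  [18] 20/8 → 3 ('edb')
  [19] 8/23 → 1 ('e')
  [20] 23/4 → 1 ('e')
  [21] 4/18 → 2 ('ef')
  [22] 18/5 → 0 ('')
  [23] 5/19 → 1 ('f')
  [24] 19/0 → 0 ('')
  [25] 0/16 → 2 ('gc')
  [26] 16/11 → 1 ('g')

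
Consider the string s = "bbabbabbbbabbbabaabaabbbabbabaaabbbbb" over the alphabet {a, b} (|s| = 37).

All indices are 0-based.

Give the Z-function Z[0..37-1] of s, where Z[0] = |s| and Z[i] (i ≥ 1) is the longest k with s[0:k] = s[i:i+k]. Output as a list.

Z[0]=37
i=1: outside box; Z[1]=1 grow→box=[1,2)
i=2: outside box; Z[2]=0
i=3: outside box; Z[3]=5 grow→box=[3,8)
i=4: min(r-i=4, Z[1]=1)=1; Z[4]=1
i=5: min(r-i=3, Z[2]=0)=0; Z[5]=0
i=6: min(r-i=2, Z[3]=5)=2; Z[6]=2
i=7: min(r-i=1, Z[4]=1)=1; Z[7]=2 grow→box=[7,9)
i=8: min(r-i=1, Z[1]=1)=1; Z[8]=5 grow→box=[8,13)
i=9: min(r-i=4, Z[1]=1)=1; Z[9]=1
i=10: min(r-i=3, Z[2]=0)=0; Z[10]=0
i=11: min(r-i=2, Z[3]=5)=2; Z[11]=2
i=12: min(r-i=1, Z[4]=1)=1; Z[12]=4 grow→box=[12,16)
i=13: min(r-i=3, Z[1]=1)=1; Z[13]=1
i=14: min(r-i=2, Z[2]=0)=0; Z[14]=0
i=15: min(r-i=1, Z[3]=5)=1; Z[15]=1
i=16: outside box; Z[16]=0
i=17: outside box; Z[17]=0
i=18: outside box; Z[18]=1 grow→box=[18,19)
i=19: outside box; Z[19]=0
i=20: outside box; Z[20]=0
i=21: outside box; Z[21]=2 grow→box=[21,23)
i=22: min(r-i=1, Z[1]=1)=1; Z[22]=7 grow→box=[22,29)
i=23: min(r-i=6, Z[1]=1)=1; Z[23]=1
i=24: min(r-i=5, Z[2]=0)=0; Z[24]=0
i=25: min(r-i=4, Z[3]=5)=4; Z[25]=4
i=26: min(r-i=3, Z[4]=1)=1; Z[26]=1
i=27: min(r-i=2, Z[5]=0)=0; Z[27]=0
i=28: min(r-i=1, Z[6]=2)=1; Z[28]=1
i=29: outside box; Z[29]=0
i=30: outside box; Z[30]=0
i=31: outside box; Z[31]=0
i=32: outside box; Z[32]=2 grow→box=[32,34)
i=33: min(r-i=1, Z[1]=1)=1; Z[33]=2 grow→box=[33,35)
i=34: min(r-i=1, Z[1]=1)=1; Z[34]=2 grow→box=[34,36)
i=35: min(r-i=1, Z[1]=1)=1; Z[35]=2 grow→box=[35,37)
i=36: min(r-i=1, Z[1]=1)=1; Z[36]=1

[37, 1, 0, 5, 1, 0, 2, 2, 5, 1, 0, 2, 4, 1, 0, 1, 0, 0, 1, 0, 0, 2, 7, 1, 0, 4, 1, 0, 1, 0, 0, 0, 2, 2, 2, 2, 1]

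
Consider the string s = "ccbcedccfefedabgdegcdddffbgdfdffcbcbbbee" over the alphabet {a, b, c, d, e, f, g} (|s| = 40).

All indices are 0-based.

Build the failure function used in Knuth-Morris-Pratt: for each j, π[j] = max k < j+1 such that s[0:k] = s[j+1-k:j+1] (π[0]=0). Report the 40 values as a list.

[0, 1, 0, 1, 0, 0, 1, 2, 0, 0, 0, 0, 0, 0, 0, 0, 0, 0, 0, 1, 0, 0, 0, 0, 0, 0, 0, 0, 0, 0, 0, 0, 1, 0, 1, 0, 0, 0, 0, 0]

π[0] = 0
j=1 s[j]='c': π[1]=1 (border 'c')
j=2 s[j]='b': k: 1→0; π[2]=0 (border '')
j=3 s[j]='c': π[3]=1 (border 'c')
j=4 s[j]='e': k: 1→0; π[4]=0 (border '')
j=5 s[j]='d': π[5]=0 (border '')
j=6 s[j]='c': π[6]=1 (border 'c')
j=7 s[j]='c': π[7]=2 (border 'cc')
j=8 s[j]='f': k: 2→1→0; π[8]=0 (border '')
j=9 s[j]='e': π[9]=0 (border '')
j=10 s[j]='f': π[10]=0 (border '')
j=11 s[j]='e': π[11]=0 (border '')
j=12 s[j]='d': π[12]=0 (border '')
j=13 s[j]='a': π[13]=0 (border '')
j=14 s[j]='b': π[14]=0 (border '')
j=15 s[j]='g': π[15]=0 (border '')
j=16 s[j]='d': π[16]=0 (border '')
j=17 s[j]='e': π[17]=0 (border '')
j=18 s[j]='g': π[18]=0 (border '')
j=19 s[j]='c': π[19]=1 (border 'c')
j=20 s[j]='d': k: 1→0; π[20]=0 (border '')
j=21 s[j]='d': π[21]=0 (border '')
j=22 s[j]='d': π[22]=0 (border '')
j=23 s[j]='f': π[23]=0 (border '')
j=24 s[j]='f': π[24]=0 (border '')
j=25 s[j]='b': π[25]=0 (border '')
j=26 s[j]='g': π[26]=0 (border '')
j=27 s[j]='d': π[27]=0 (border '')
j=28 s[j]='f': π[28]=0 (border '')
j=29 s[j]='d': π[29]=0 (border '')
j=30 s[j]='f': π[30]=0 (border '')
j=31 s[j]='f': π[31]=0 (border '')
j=32 s[j]='c': π[32]=1 (border 'c')
j=33 s[j]='b': k: 1→0; π[33]=0 (border '')
j=34 s[j]='c': π[34]=1 (border 'c')
j=35 s[j]='b': k: 1→0; π[35]=0 (border '')
j=36 s[j]='b': π[36]=0 (border '')
j=37 s[j]='b': π[37]=0 (border '')
j=38 s[j]='e': π[38]=0 (border '')
j=39 s[j]='e': π[39]=0 (border '')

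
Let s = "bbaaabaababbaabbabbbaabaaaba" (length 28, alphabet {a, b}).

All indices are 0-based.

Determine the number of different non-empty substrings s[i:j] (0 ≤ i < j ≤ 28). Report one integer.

rank | idx | suffix
   0 |  27 | a
   1 |  23 | aaaba
   2 |   2 | aaabaababbaabbabbbaabaaaba
   3 |  24 | aaba
   4 |  20 | aabaaaba
   5 |   3 | aabaababbaabbabbbaabaaaba
   6 |   6 | aababbaabbabbbaabaaaba
   7 |  12 | aabbabbbaabaaaba
   8 |  25 | aba
   9 |  21 | abaaaba
  10 |   4 | abaababbaabbabbbaabaaaba
  11 |   7 | ababbaabbabbbaabaaaba
  12 |   9 | abbaabbabbbaabaaaba
  13 |  13 | abbabbbaabaaaba
  14 |  16 | abbbaabaaaba
  15 |  26 | ba
  16 |  22 | baaaba
  17 |   1 | baaabaababbaabbabbbaabaaaba
  18 |  19 | baabaaaba
  19 |   5 | baababbaabbabbbaabaaaba
  20 |  11 | baabbabbbaabaaaba
  21 |   8 | babbaabbabbbaabaaaba
  22 |  15 | babbbaabaaaba
  23 |   0 | bbaaabaababbaabbabbbaabaaaba
  24 |  18 | bbaabaaaba
  25 |  10 | bbaabbabbbaabaaaba
  26 |  14 | bbabbbaabaaaba
  27 |  17 | bbbaabaaaba

SA = [27, 23, 2, 24, 20, 3, 6, 12, 25, 21, 4, 7, 9, 13, 16, 26, 22, 1, 19, 5, 11, 8, 15, 0, 18, 10, 14, 17]
rank  pair      lcp
   1  s[27:],s[23:]  1  'a'
   2  s[23:],s[2:]  5  'aaaba'
   3  s[2:],s[24:]  2  'aa'
   4  s[24:],s[20:]  4  'aaba'
   5  s[20:],s[3:]  5  'aabaa'
   6  s[3:],s[6:]  4  'aaba'
   7  s[6:],s[12:]  3  'aab'
   8  s[12:],s[25:]  1  'a'
   9  s[25:],s[21:]  3  'aba'
  10  s[21:],s[4:]  4  'abaa'
  11  s[4:],s[7:]  3  'aba'
  12  s[7:],s[9:]  2  'ab'
  13  s[9:],s[13:]  4  'abba'
  14  s[13:],s[16:]  3  'abb'
  15  s[16:],s[26:]  0  ''
  16  s[26:],s[22:]  2  'ba'
  17  s[22:],s[1:]  6  'baaaba'
  18  s[1:],s[19:]  3  'baa'
  19  s[19:],s[5:]  5  'baaba'
  20  s[5:],s[11:]  4  'baab'
  21  s[11:],s[8:]  2  'ba'
  22  s[8:],s[15:]  4  'babb'
  23  s[15:],s[0:]  1  'b'
  24  s[0:],s[18:]  4  'bbaa'
  25  s[18:],s[10:]  5  'bbaab'
  26  s[10:],s[14:]  3  'bba'
  27  s[14:],s[17:]  2  'bb'

n(n+1)/2 = 28·29/2 = 406
Σ LCP = 0 + 1 + 5 + 2 + 4 + 5 + 4 + 3 + 1 + 3 + 4 + 3 + 2 + 4 + 3 + 0 + 2 + 6 + 3 + 5 + 4 + 2 + 4 + 1 + 4 + 5 + 3 + 2 = 85
distinct = 406 − 85 = 321

321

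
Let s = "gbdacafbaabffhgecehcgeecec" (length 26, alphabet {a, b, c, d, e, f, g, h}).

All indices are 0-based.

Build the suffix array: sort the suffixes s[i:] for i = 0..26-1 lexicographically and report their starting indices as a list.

rank | idx | suffix
   0 |   8 | aabffhgecehcgeecec
   1 |   9 | abffhgecehcgeecec
   2 |   3 | acafbaabffhgecehcgeecec
   3 |   5 | afbaabffhgecehcgeecec
   4 |   7 | baabffhgecehcgeecec
   5 |   1 | bdacafbaabffhgecehcgeecec
   6 |  10 | bffhgecehcgeecec
   7 |  25 | c
   8 |   4 | cafbaabffhgecehcgeecec
   9 |  23 | cec
  10 |  16 | cehcgeecec
  11 |  19 | cgeecec
  12 |   2 | dacafbaabffhgecehcgeecec
  13 |  24 | ec
  14 |  22 | ecec
  15 |  15 | ecehcgeecec
  16 |  21 | eecec
  17 |  17 | ehcgeecec
  18 |   6 | fbaabffhgecehcgeecec
  19 |  11 | ffhgecehcgeecec
  20 |  12 | fhgecehcgeecec
  21 |   0 | gbdacafbaabffhgecehcgeecec
  22 |  14 | gecehcgeecec
  23 |  20 | geecec
  24 |  18 | hcgeecec
  25 |  13 | hgecehcgeecec

[8, 9, 3, 5, 7, 1, 10, 25, 4, 23, 16, 19, 2, 24, 22, 15, 21, 17, 6, 11, 12, 0, 14, 20, 18, 13]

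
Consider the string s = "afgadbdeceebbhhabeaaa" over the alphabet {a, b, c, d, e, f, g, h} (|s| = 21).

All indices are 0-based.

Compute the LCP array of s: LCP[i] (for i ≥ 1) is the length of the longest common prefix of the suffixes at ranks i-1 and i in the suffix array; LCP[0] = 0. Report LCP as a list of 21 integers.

rank | idx | suffix
   0 |  20 | a
   1 |  19 | aa
   2 |  18 | aaa
   3 |  15 | abeaaa
   4 |   3 | adbdeceebbhhabeaaa
   5 |   0 | afgadbdeceebbhhabeaaa
   6 |  11 | bbhhabeaaa
   7 |   5 | bdeceebbhhabeaaa
   8 |  16 | beaaa
   9 |  12 | bhhabeaaa
  10 |   8 | ceebbhhabeaaa
  11 |   4 | dbdeceebbhhabeaaa
  12 |   6 | deceebbhhabeaaa
  13 |  17 | eaaa
  14 |  10 | ebbhhabeaaa
  15 |   7 | eceebbhhabeaaa
  16 |   9 | eebbhhabeaaa
  17 |   1 | fgadbdeceebbhhabeaaa
  18 |   2 | gadbdeceebbhhabeaaa
  19 |  14 | habeaaa
  20 |  13 | hhabeaaa

SA = [20, 19, 18, 15, 3, 0, 11, 5, 16, 12, 8, 4, 6, 17, 10, 7, 9, 1, 2, 14, 13]
[i] adj suffixes → lcp
  [1] 20/19 → 1 ('a')
  [2] 19/18 → 2 ('aa')
  [3] 18/15 → 1 ('a')
  [4] 15/3 → 1 ('a')
  [5] 3/0 → 1 ('a')
  [6] 0/11 → 0 ('')
  [7] 11/5 → 1 ('b')
  [8] 5/16 → 1 ('b')
  [9] 16/12 → 1 ('b')
  [10] 12/8 → 0 ('')
  [11] 8/4 → 0 ('')
  [12] 4/6 → 1 ('d')
  [13] 6/17 → 0 ('')
  [14] 17/10 → 1 ('e')
  [15] 10/7 → 1 ('e')
  [16] 7/9 → 1 ('e')
  [17] 9/1 → 0 ('')
  [18] 1/2 → 0 ('')
  [19] 2/14 → 0 ('')
  [20] 14/13 → 1 ('h')

[0, 1, 2, 1, 1, 1, 0, 1, 1, 1, 0, 0, 1, 0, 1, 1, 1, 0, 0, 0, 1]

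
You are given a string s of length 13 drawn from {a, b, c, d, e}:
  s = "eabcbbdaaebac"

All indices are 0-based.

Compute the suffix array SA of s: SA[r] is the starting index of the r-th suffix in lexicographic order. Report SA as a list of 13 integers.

rank→(start, suffix):
  0 → (7, 'aaebac')
  1 → (1, 'abcbbdaaebac')
  2 → (11, 'ac')
  3 → (8, 'aebac')
  4 → (10, 'bac')
  5 → (4, 'bbdaaebac')
  6 → (2, 'bcbbdaaebac')
  7 → (5, 'bdaaebac')
  8 → (12, 'c')
  9 → (3, 'cbbdaaebac')
  10 → (6, 'daaebac')
  11 → (0, 'eabcbbdaaebac')
  12 → (9, 'ebac')

[7, 1, 11, 8, 10, 4, 2, 5, 12, 3, 6, 0, 9]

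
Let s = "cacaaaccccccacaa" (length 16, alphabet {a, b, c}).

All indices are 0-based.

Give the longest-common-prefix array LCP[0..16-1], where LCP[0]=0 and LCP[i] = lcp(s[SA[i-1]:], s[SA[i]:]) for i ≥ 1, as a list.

rank→(start, suffix):
  0 → (15, 'a')
  1 → (14, 'aa')
  2 → (3, 'aaaccccccacaa')
  3 → (4, 'aaccccccacaa')
  4 → (12, 'acaa')
  5 → (1, 'acaaaccccccacaa')
  6 → (5, 'accccccacaa')
  7 → (13, 'caa')
  8 → (2, 'caaaccccccacaa')
  9 → (11, 'cacaa')
  10 → (0, 'cacaaaccccccacaa')
  11 → (10, 'ccacaa')
  12 → (9, 'cccacaa')
  13 → (8, 'ccccacaa')
  14 → (7, 'cccccacaa')
  15 → (6, 'ccccccacaa')

SA = [15, 14, 3, 4, 12, 1, 5, 13, 2, 11, 0, 10, 9, 8, 7, 6]
rank  pair      lcp
   1  s[15:],s[14:]  1  'a'
   2  s[14:],s[3:]  2  'aa'
   3  s[3:],s[4:]  2  'aa'
   4  s[4:],s[12:]  1  'a'
   5  s[12:],s[1:]  4  'acaa'
   6  s[1:],s[5:]  2  'ac'
   7  s[5:],s[13:]  0  ''
   8  s[13:],s[2:]  3  'caa'
   9  s[2:],s[11:]  2  'ca'
  10  s[11:],s[0:]  5  'cacaa'
  11  s[0:],s[10:]  1  'c'
  12  s[10:],s[9:]  2  'cc'
  13  s[9:],s[8:]  3  'ccc'
  14  s[8:],s[7:]  4  'cccc'
  15  s[7:],s[6:]  5  'ccccc'

[0, 1, 2, 2, 1, 4, 2, 0, 3, 2, 5, 1, 2, 3, 4, 5]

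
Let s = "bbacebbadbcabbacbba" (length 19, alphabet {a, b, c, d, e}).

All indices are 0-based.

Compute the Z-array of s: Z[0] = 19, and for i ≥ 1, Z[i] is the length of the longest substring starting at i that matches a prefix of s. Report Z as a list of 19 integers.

Z[0]=19
i=1: i≥r, start 0; Z[1]=1 extend→box=[1,2)
i=2: i≥r, start 0; Z[2]=0
i=3: i≥r, start 0; Z[3]=0
i=4: i≥r, start 0; Z[4]=0
i=5: i≥r, start 0; Z[5]=3 extend→box=[5,8)
i=6: min(r-i=2, Z[1]=1)=1; Z[6]=1
i=7: min(r-i=1, Z[2]=0)=0; Z[7]=0
i=8: i≥r, start 0; Z[8]=0
i=9: i≥r, start 0; Z[9]=1 extend→box=[9,10)
i=10: i≥r, start 0; Z[10]=0
i=11: i≥r, start 0; Z[11]=0
i=12: i≥r, start 0; Z[12]=4 extend→box=[12,16)
i=13: min(r-i=3, Z[1]=1)=1; Z[13]=1
i=14: min(r-i=2, Z[2]=0)=0; Z[14]=0
i=15: min(r-i=1, Z[3]=0)=0; Z[15]=0
i=16: i≥r, start 0; Z[16]=3 extend→box=[16,19)
i=17: min(r-i=2, Z[1]=1)=1; Z[17]=1
i=18: min(r-i=1, Z[2]=0)=0; Z[18]=0

[19, 1, 0, 0, 0, 3, 1, 0, 0, 1, 0, 0, 4, 1, 0, 0, 3, 1, 0]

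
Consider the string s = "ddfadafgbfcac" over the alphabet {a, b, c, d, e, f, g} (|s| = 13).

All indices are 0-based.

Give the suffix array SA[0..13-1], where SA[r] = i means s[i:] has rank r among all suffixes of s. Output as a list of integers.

[11, 3, 5, 8, 12, 10, 4, 0, 1, 2, 9, 6, 7]

sorted suffixes:
  #0 SA[0]=11  'ac'
  #1 SA[1]=3  'adafgbfcac'
  #2 SA[2]=5  'afgbfcac'
  #3 SA[3]=8  'bfcac'
  #4 SA[4]=12  'c'
  #5 SA[5]=10  'cac'
  #6 SA[6]=4  'dafgbfcac'
  #7 SA[7]=0  'ddfadafgbfcac'
  #8 SA[8]=1  'dfadafgbfcac'
  #9 SA[9]=2  'fadafgbfcac'
  #10 SA[10]=9  'fcac'
  #11 SA[11]=6  'fgbfcac'
  #12 SA[12]=7  'gbfcac'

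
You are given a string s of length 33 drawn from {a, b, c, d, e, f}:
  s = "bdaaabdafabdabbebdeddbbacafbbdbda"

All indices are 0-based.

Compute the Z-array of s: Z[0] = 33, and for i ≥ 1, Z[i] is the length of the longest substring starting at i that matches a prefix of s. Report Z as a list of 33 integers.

Z[0]=33
i=1: fresh scan; Z[1]=0
i=2: fresh scan; Z[2]=0
i=3: fresh scan; Z[3]=0
i=4: fresh scan; Z[4]=0
i=5: fresh scan; Z[5]=3 scan→box=[5,8)
i=6: min(r-i=2, Z[1]=0)=0; Z[6]=0
i=7: min(r-i=1, Z[2]=0)=0; Z[7]=0
i=8: fresh scan; Z[8]=0
i=9: fresh scan; Z[9]=0
i=10: fresh scan; Z[10]=3 scan→box=[10,13)
i=11: min(r-i=2, Z[1]=0)=0; Z[11]=0
i=12: min(r-i=1, Z[2]=0)=0; Z[12]=0
i=13: fresh scan; Z[13]=1 scan→box=[13,14)
i=14: fresh scan; Z[14]=1 scan→box=[14,15)
i=15: fresh scan; Z[15]=0
i=16: fresh scan; Z[16]=2 scan→box=[16,18)
i=17: min(r-i=1, Z[1]=0)=0; Z[17]=0
i=18: fresh scan; Z[18]=0
i=19: fresh scan; Z[19]=0
i=20: fresh scan; Z[20]=0
i=21: fresh scan; Z[21]=1 scan→box=[21,22)
i=22: fresh scan; Z[22]=1 scan→box=[22,23)
i=23: fresh scan; Z[23]=0
i=24: fresh scan; Z[24]=0
i=25: fresh scan; Z[25]=0
i=26: fresh scan; Z[26]=0
i=27: fresh scan; Z[27]=1 scan→box=[27,28)
i=28: fresh scan; Z[28]=2 scan→box=[28,30)
i=29: min(r-i=1, Z[1]=0)=0; Z[29]=0
i=30: fresh scan; Z[30]=3 scan→box=[30,33)
i=31: min(r-i=2, Z[1]=0)=0; Z[31]=0
i=32: min(r-i=1, Z[2]=0)=0; Z[32]=0

[33, 0, 0, 0, 0, 3, 0, 0, 0, 0, 3, 0, 0, 1, 1, 0, 2, 0, 0, 0, 0, 1, 1, 0, 0, 0, 0, 1, 2, 0, 3, 0, 0]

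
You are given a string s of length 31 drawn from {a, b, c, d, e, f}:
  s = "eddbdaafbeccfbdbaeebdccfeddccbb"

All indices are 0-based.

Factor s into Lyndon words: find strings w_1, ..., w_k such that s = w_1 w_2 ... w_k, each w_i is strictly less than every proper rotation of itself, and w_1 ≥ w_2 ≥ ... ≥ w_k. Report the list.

["e", "d", "d", "bd", "aafbeccfbdbaeebdccfeddccbb"]

emit factor 1: 'e' (i=0, period=1)
emit factor 2: 'd' (i=1, period=1)
emit factor 3: 'd' (i=2, period=1)
emit factor 4: 'bd' (i=3, period=2)
emit factor 5: 'aafbeccfbdbaeebdccfeddccbb' (i=5, period=26)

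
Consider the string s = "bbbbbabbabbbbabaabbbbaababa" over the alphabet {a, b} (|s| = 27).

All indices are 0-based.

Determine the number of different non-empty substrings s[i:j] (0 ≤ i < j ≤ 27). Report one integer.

rank→(start, suffix):
  0 → (26, 'a')
  1 → (21, 'aababa')
  2 → (15, 'aabbbbaababa')
  3 → (24, 'aba')
  4 → (13, 'abaabbbbaababa')
  5 → (22, 'ababa')
  6 → (5, 'abbabbbbabaabbbbaababa')
  7 → (16, 'abbbbaababa')
  8 → (8, 'abbbbabaabbbbaababa')
  9 → (25, 'ba')
  10 → (20, 'baababa')
  11 → (14, 'baabbbbaababa')
  12 → (23, 'baba')
  13 → (12, 'babaabbbbaababa')
  14 → (4, 'babbabbbbabaabbbbaababa')
  15 → (7, 'babbbbabaabbbbaababa')
  16 → (19, 'bbaababa')
  17 → (11, 'bbabaabbbbaababa')
  18 → (3, 'bbabbabbbbabaabbbbaababa')
  19 → (6, 'bbabbbbabaabbbbaababa')
  20 → (18, 'bbbaababa')
  21 → (10, 'bbbabaabbbbaababa')
  22 → (2, 'bbbabbabbbbabaabbbbaababa')
  23 → (17, 'bbbbaababa')
  24 → (9, 'bbbbabaabbbbaababa')
  25 → (1, 'bbbbabbabbbbabaabbbbaababa')
  26 → (0, 'bbbbbabbabbbbabaabbbbaababa')

SA = [26, 21, 15, 24, 13, 22, 5, 16, 8, 25, 20, 14, 23, 12, 4, 7, 19, 11, 3, 6, 18, 10, 2, 17, 9, 1, 0]
i: (SA[i-1],SA[i]) lcp shared
  1: (26,21) 1 'a'
  2: (21,15) 3 'aab'
  3: (15,24) 1 'a'
  4: (24,13) 3 'aba'
  5: (13,22) 3 'aba'
  6: (22,5) 2 'ab'
  7: (5,16) 3 'abb'
  8: (16,8) 6 'abbbba'
  9: (8,25) 0 ''
  10: (25,20) 2 'ba'
  11: (20,14) 4 'baab'
  12: (14,23) 2 'ba'
  13: (23,12) 4 'baba'
  14: (12,4) 3 'bab'
  15: (4,7) 4 'babb'
  16: (7,19) 1 'b'
  17: (19,11) 3 'bba'
  18: (11,3) 4 'bbab'
  19: (3,6) 5 'bbabb'
  20: (6,18) 2 'bb'
  21: (18,10) 4 'bbba'
  22: (10,2) 5 'bbbab'
  23: (2,17) 3 'bbb'
  24: (17,9) 5 'bbbba'
  25: (9,1) 6 'bbbbab'
  26: (1,0) 4 'bbbb'

n(n+1)/2 = 27·28/2 = 378
Σ LCP = 0 + 1 + 3 + 1 + 3 + 3 + 2 + 3 + 6 + 0 + 2 + 4 + 2 + 4 + 3 + 4 + 1 + 3 + 4 + 5 + 2 + 4 + 5 + 3 + 5 + 6 + 4 = 83
distinct = 378 − 83 = 295

295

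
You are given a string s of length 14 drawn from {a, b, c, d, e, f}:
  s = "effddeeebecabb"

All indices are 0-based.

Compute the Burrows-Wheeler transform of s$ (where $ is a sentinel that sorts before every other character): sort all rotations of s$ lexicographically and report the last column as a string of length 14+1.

rank  rotation         last
    0  $effddeeebecabb  b
    1  abb$effddeeebec  c
    2  b$effddeeebecab  b
    3  bb$effddeeebeca  a
    4  becabb$effddeee  e
    5  cabb$effddeeebe  e
    6  ddeeebecabb$eff  f
    7  deeebecabb$effd  d
    8  ebecabb$effddee  e
    9  ecabb$effddeeeb  b
   10  eebecabb$effdde  e
   11  eeebecabb$effdd  d
   12  effddeeebecabb$  $
   13  fddeeebecabb$ef  f
   14  ffddeeebecabb$e  e

bcbaeefdebed$fe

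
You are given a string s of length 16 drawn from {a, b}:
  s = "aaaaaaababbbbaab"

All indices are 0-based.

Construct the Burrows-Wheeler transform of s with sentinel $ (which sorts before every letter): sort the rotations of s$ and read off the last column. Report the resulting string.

b$aaaabaaabababba

rank  rotation           last
    0  $aaaaaaababbbbaab  b
    1  aaaaaaababbbbaab$  $
    2  aaaaaababbbbaab$a  a
    3  aaaaababbbbaab$aa  a
    4  aaaababbbbaab$aaa  a
    5  aaababbbbaab$aaaa  a
    6  aab$aaaaaaababbbb  b
    7  aababbbbaab$aaaaa  a
    8  ab$aaaaaaababbbba  a
    9  ababbbbaab$aaaaaa  a
   10  abbbbaab$aaaaaaab  b
   11  b$aaaaaaababbbbaa  a
   12  baab$aaaaaaababbb  b
   13  babbbbaab$aaaaaaa  a
   14  bbaab$aaaaaaababb  b
   15  bbbaab$aaaaaaabab  b
   16  bbbbaab$aaaaaaaba  a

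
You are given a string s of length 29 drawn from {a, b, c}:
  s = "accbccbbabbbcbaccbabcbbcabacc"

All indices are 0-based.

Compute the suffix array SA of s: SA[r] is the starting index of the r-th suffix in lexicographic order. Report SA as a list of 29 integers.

sorted suffixes:
  #0 SA[0]=24  'abacc'
  #1 SA[1]=8  'abbbcbaccbabcbbcabacc'
  #2 SA[2]=18  'abcbbcabacc'
  #3 SA[3]=26  'acc'
  #4 SA[4]=14  'accbabcbbcabacc'
  #5 SA[5]=0  'accbccbbabbbcbaccbabcbbcabacc'
  #6 SA[6]=7  'babbbcbaccbabcbbcabacc'
  #7 SA[7]=17  'babcbbcabacc'
  #8 SA[8]=25  'bacc'
  #9 SA[9]=13  'baccbabcbbcabacc'
  #10 SA[10]=6  'bbabbbcbaccbabcbbcabacc'
  #11 SA[11]=9  'bbbcbaccbabcbbcabacc'
  #12 SA[12]=21  'bbcabacc'
  #13 SA[13]=10  'bbcbaccbabcbbcabacc'
  #14 SA[14]=22  'bcabacc'
  #15 SA[15]=11  'bcbaccbabcbbcabacc'
  #16 SA[16]=19  'bcbbcabacc'
  #17 SA[17]=3  'bccbbabbbcbaccbabcbbcabacc'
  #18 SA[18]=28  'c'
  #19 SA[19]=23  'cabacc'
  #20 SA[20]=16  'cbabcbbcabacc'
  #21 SA[21]=12  'cbaccbabcbbcabacc'
  #22 SA[22]=5  'cbbabbbcbaccbabcbbcabacc'
  #23 SA[23]=20  'cbbcabacc'
  #24 SA[24]=2  'cbccbbabbbcbaccbabcbbcabacc'
  #25 SA[25]=27  'cc'
  #26 SA[26]=15  'ccbabcbbcabacc'
  #27 SA[27]=4  'ccbbabbbcbaccbabcbbcabacc'
  #28 SA[28]=1  'ccbccbbabbbcbaccbabcbbcabacc'

[24, 8, 18, 26, 14, 0, 7, 17, 25, 13, 6, 9, 21, 10, 22, 11, 19, 3, 28, 23, 16, 12, 5, 20, 2, 27, 15, 4, 1]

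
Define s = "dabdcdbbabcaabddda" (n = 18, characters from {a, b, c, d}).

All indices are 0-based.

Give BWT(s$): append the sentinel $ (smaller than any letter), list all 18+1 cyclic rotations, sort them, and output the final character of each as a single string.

rank  rotation             last
    0  $dabdcdbbabcaabddda  a
    1  a$dabdcdbbabcaabddd  d
    2  aabddda$dabdcdbbabc  c
    3  abcaabddda$dabdcdbb  b
    4  abdcdbbabcaabddda$d  d
    5  abddda$dabdcdbbabca  a
    6  babcaabddda$dabdcdb  b
    7  bbabcaabddda$dabdcd  d
    8  bcaabddda$dabdcdbba  a
    9  bdcdbbabcaabddda$da  a
   10  bddda$dabdcdbbabcaa  a
   11  caabddda$dabdcdbbab  b
   12  cdbbabcaabddda$dabd  d
   13  da$dabdcdbbabcaabdd  d
   14  dabdcdbbabcaabddda$  $
   15  dbbabcaabddda$dabdc  c
   16  dcdbbabcaabddda$dab  b
   17  dda$dabdcdbbabcaabd  d
   18  ddda$dabdcdbbabcaab  b

adcbdabdaaabdd$cbdb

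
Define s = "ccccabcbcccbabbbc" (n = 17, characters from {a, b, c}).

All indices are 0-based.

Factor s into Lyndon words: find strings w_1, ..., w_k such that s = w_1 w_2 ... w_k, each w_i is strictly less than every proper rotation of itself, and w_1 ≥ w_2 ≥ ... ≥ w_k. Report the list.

["c", "c", "c", "c", "abcbcccb", "abbbc"]

emit factor 1: 'c' (i=0, period=1)
emit factor 2: 'c' (i=1, period=1)
emit factor 3: 'c' (i=2, period=1)
emit factor 4: 'c' (i=3, period=1)
emit factor 5: 'abcbcccb' (i=4, period=8)
emit factor 6: 'abbbc' (i=12, period=5)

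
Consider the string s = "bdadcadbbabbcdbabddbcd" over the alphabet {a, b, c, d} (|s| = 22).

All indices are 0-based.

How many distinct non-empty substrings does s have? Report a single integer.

rank | idx | suffix
   0 |   9 | abbcdbabddbcd
   1 |  15 | abddbcd
   2 |   5 | adbbabbcdbabddbcd
   3 |   2 | adcadbbabbcdbabddbcd
   4 |   8 | babbcdbabddbcd
   5 |  14 | babddbcd
   6 |   7 | bbabbcdbabddbcd
   7 |  10 | bbcdbabddbcd
   8 |  19 | bcd
   9 |  11 | bcdbabddbcd
  10 |   0 | bdadcadbbabbcdbabddbcd
  11 |  16 | bddbcd
  12 |   4 | cadbbabbcdbabddbcd
  13 |  20 | cd
  14 |  12 | cdbabddbcd
  15 |  21 | d
  16 |   1 | dadcadbbabbcdbabddbcd
  17 |  13 | dbabddbcd
  18 |   6 | dbbabbcdbabddbcd
  19 |  18 | dbcd
  20 |   3 | dcadbbabbcdbabddbcd
  21 |  17 | ddbcd

SA = [9, 15, 5, 2, 8, 14, 7, 10, 19, 11, 0, 16, 4, 20, 12, 21, 1, 13, 6, 18, 3, 17]
[i] adj suffixes → lcp
  [1] 9/15 → 2 ('ab')
  [2] 15/5 → 1 ('a')
  [3] 5/2 → 2 ('ad')
  [4] 2/8 → 0 ('')
  [5] 8/14 → 3 ('bab')
  [6] 14/7 → 1 ('b')
  [7] 7/10 → 2 ('bb')
  [8] 10/19 → 1 ('b')
  [9] 19/11 → 3 ('bcd')
  [10] 11/0 → 1 ('b')
  [11] 0/16 → 2 ('bd')
  [12] 16/4 → 0 ('')
  [13] 4/20 → 1 ('c')
  [14] 20/12 → 2 ('cd')
  [15] 12/21 → 0 ('')
  [16] 21/1 → 1 ('d')
  [17] 1/13 → 1 ('d')
  [18] 13/6 → 2 ('db')
  [19] 6/18 → 2 ('db')
  [20] 18/3 → 1 ('d')
  [21] 3/17 → 1 ('d')

n(n+1)/2 = 22·23/2 = 253
Σ LCP = 0 + 2 + 1 + 2 + 0 + 3 + 1 + 2 + 1 + 3 + 1 + 2 + 0 + 1 + 2 + 0 + 1 + 1 + 2 + 2 + 1 + 1 = 29
distinct = 253 − 29 = 224

224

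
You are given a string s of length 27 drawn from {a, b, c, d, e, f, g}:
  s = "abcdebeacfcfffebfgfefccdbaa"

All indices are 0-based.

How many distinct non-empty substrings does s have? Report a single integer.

352

rank | idx | suffix
   0 |  26 | a
   1 |  25 | aa
   2 |   0 | abcdebeacfcfffebfgfefccdbaa
   3 |   7 | acfcfffebfgfefccdbaa
   4 |  24 | baa
   5 |   1 | bcdebeacfcfffebfgfefccdbaa
   6 |   5 | beacfcfffebfgfefccdbaa
   7 |  15 | bfgfefccdbaa
   8 |  21 | ccdbaa
   9 |  22 | cdbaa
  10 |   2 | cdebeacfcfffebfgfefccdbaa
  11 |   8 | cfcfffebfgfefccdbaa
  12 |  10 | cfffebfgfefccdbaa
  13 |  23 | dbaa
  14 |   3 | debeacfcfffebfgfefccdbaa
  15 |   6 | eacfcfffebfgfefccdbaa
  16 |   4 | ebeacfcfffebfgfefccdbaa
  17 |  14 | ebfgfefccdbaa
  18 |  19 | efccdbaa
  19 |  20 | fccdbaa
  20 |   9 | fcfffebfgfefccdbaa
  21 |  13 | febfgfefccdbaa
  22 |  18 | fefccdbaa
  23 |  12 | ffebfgfefccdbaa
  24 |  11 | fffebfgfefccdbaa
  25 |  16 | fgfefccdbaa
  26 |  17 | gfefccdbaa

SA = [26, 25, 0, 7, 24, 1, 5, 15, 21, 22, 2, 8, 10, 23, 3, 6, 4, 14, 19, 20, 9, 13, 18, 12, 11, 16, 17]
i: (SA[i-1],SA[i]) lcp shared
  1: (26,25) 1 'a'
  2: (25,0) 1 'a'
  3: (0,7) 1 'a'
  4: (7,24) 0 ''
  5: (24,1) 1 'b'
  6: (1,5) 1 'b'
  7: (5,15) 1 'b'
  8: (15,21) 0 ''
  9: (21,22) 1 'c'
  10: (22,2) 2 'cd'
  11: (2,8) 1 'c'
  12: (8,10) 2 'cf'
  13: (10,23) 0 ''
  14: (23,3) 1 'd'
  15: (3,6) 0 ''
  16: (6,4) 1 'e'
  17: (4,14) 2 'eb'
  18: (14,19) 1 'e'
  19: (19,20) 0 ''
  20: (20,9) 2 'fc'
  21: (9,13) 1 'f'
  22: (13,18) 2 'fe'
  23: (18,12) 1 'f'
  24: (12,11) 2 'ff'
  25: (11,16) 1 'f'
  26: (16,17) 0 ''

n(n+1)/2 = 27·28/2 = 378
Σ LCP = 0 + 1 + 1 + 1 + 0 + 1 + 1 + 1 + 0 + 1 + 2 + 1 + 2 + 0 + 1 + 0 + 1 + 2 + 1 + 0 + 2 + 1 + 2 + 1 + 2 + 1 + 0 = 26
distinct = 378 − 26 = 352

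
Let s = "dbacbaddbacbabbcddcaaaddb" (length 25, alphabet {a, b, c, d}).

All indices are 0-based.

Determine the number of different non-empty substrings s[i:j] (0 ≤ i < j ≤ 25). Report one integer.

280

sorted suffixes:
  #0 SA[0]=19  'aaaddb'
  #1 SA[1]=20  'aaddb'
  #2 SA[2]=12  'abbcddcaaaddb'
  #3 SA[3]=9  'acbabbcddcaaaddb'
  #4 SA[4]=2  'acbaddbacbabbcddcaaaddb'
  #5 SA[5]=21  'addb'
  #6 SA[6]=5  'addbacbabbcddcaaaddb'
  #7 SA[7]=24  'b'
  #8 SA[8]=11  'babbcddcaaaddb'
  #9 SA[9]=8  'bacbabbcddcaaaddb'
  #10 SA[10]=1  'bacbaddbacbabbcddcaaaddb'
  #11 SA[11]=4  'baddbacbabbcddcaaaddb'
  #12 SA[12]=13  'bbcddcaaaddb'
  #13 SA[13]=14  'bcddcaaaddb'
  #14 SA[14]=18  'caaaddb'
  #15 SA[15]=10  'cbabbcddcaaaddb'
  #16 SA[16]=3  'cbaddbacbabbcddcaaaddb'
  #17 SA[17]=15  'cddcaaaddb'
  #18 SA[18]=23  'db'
  #19 SA[19]=7  'dbacbabbcddcaaaddb'
  #20 SA[20]=0  'dbacbaddbacbabbcddcaaaddb'
  #21 SA[21]=17  'dcaaaddb'
  #22 SA[22]=22  'ddb'
  #23 SA[23]=6  'ddbacbabbcddcaaaddb'
  #24 SA[24]=16  'ddcaaaddb'

SA = [19, 20, 12, 9, 2, 21, 5, 24, 11, 8, 1, 4, 13, 14, 18, 10, 3, 15, 23, 7, 0, 17, 22, 6, 16]
i: (SA[i-1],SA[i]) lcp shared
  1: (19,20) 2 'aa'
  2: (20,12) 1 'a'
  3: (12,9) 1 'a'
  4: (9,2) 4 'acba'
  5: (2,21) 1 'a'
  6: (21,5) 4 'addb'
  7: (5,24) 0 ''
  8: (24,11) 1 'b'
  9: (11,8) 2 'ba'
  10: (8,1) 5 'bacba'
  11: (1,4) 2 'ba'
  12: (4,13) 1 'b'
  13: (13,14) 1 'b'
  14: (14,18) 0 ''
  15: (18,10) 1 'c'
  16: (10,3) 3 'cba'
  17: (3,15) 1 'c'
  18: (15,23) 0 ''
  19: (23,7) 2 'db'
  20: (7,0) 6 'dbacba'
  21: (0,17) 1 'd'
  22: (17,22) 1 'd'
  23: (22,6) 3 'ddb'
  24: (6,16) 2 'dd'

n(n+1)/2 = 25·26/2 = 325
Σ LCP = 0 + 2 + 1 + 1 + 4 + 1 + 4 + 0 + 1 + 2 + 5 + 2 + 1 + 1 + 0 + 1 + 3 + 1 + 0 + 2 + 6 + 1 + 1 + 3 + 2 = 45
distinct = 325 − 45 = 280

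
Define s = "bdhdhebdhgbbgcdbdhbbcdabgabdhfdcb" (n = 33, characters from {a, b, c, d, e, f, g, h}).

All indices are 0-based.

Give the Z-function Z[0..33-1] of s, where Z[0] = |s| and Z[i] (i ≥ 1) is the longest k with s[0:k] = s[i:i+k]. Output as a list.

Z[0]=33
i=1: outside box; Z[1]=0
i=2: outside box; Z[2]=0
i=3: outside box; Z[3]=0
i=4: outside box; Z[4]=0
i=5: outside box; Z[5]=0
i=6: outside box; Z[6]=3 extend→box=[6,9)
i=7: min(r-i=2, Z[1]=0)=0; Z[7]=0
i=8: min(r-i=1, Z[2]=0)=0; Z[8]=0
i=9: outside box; Z[9]=0
i=10: outside box; Z[10]=1 extend→box=[10,11)
i=11: outside box; Z[11]=1 extend→box=[11,12)
i=12: outside box; Z[12]=0
i=13: outside box; Z[13]=0
i=14: outside box; Z[14]=0
i=15: outside box; Z[15]=3 extend→box=[15,18)
i=16: min(r-i=2, Z[1]=0)=0; Z[16]=0
i=17: min(r-i=1, Z[2]=0)=0; Z[17]=0
i=18: outside box; Z[18]=1 extend→box=[18,19)
i=19: outside box; Z[19]=1 extend→box=[19,20)
i=20: outside box; Z[20]=0
i=21: outside box; Z[21]=0
i=22: outside box; Z[22]=0
i=23: outside box; Z[23]=1 extend→box=[23,24)
i=24: outside box; Z[24]=0
i=25: outside box; Z[25]=0
i=26: outside box; Z[26]=3 extend→box=[26,29)
i=27: min(r-i=2, Z[1]=0)=0; Z[27]=0
i=28: min(r-i=1, Z[2]=0)=0; Z[28]=0
i=29: outside box; Z[29]=0
i=30: outside box; Z[30]=0
i=31: outside box; Z[31]=0
i=32: outside box; Z[32]=1 extend→box=[32,33)

[33, 0, 0, 0, 0, 0, 3, 0, 0, 0, 1, 1, 0, 0, 0, 3, 0, 0, 1, 1, 0, 0, 0, 1, 0, 0, 3, 0, 0, 0, 0, 0, 1]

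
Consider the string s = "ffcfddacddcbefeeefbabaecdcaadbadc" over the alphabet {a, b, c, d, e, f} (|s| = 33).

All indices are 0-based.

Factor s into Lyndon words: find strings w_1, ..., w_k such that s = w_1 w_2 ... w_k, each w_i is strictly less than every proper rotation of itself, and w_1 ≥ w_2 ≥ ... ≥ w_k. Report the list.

emit factor 1: 'f' (i=0, period=1)
emit factor 2: 'f' (i=1, period=1)
emit factor 3: 'cfdd' (i=2, period=4)
emit factor 4: 'acddcbefeeefb' (i=6, period=13)
emit factor 5: 'abaecdc' (i=19, period=7)
emit factor 6: 'aadbadc' (i=26, period=7)

["f", "f", "cfdd", "acddcbefeeefb", "abaecdc", "aadbadc"]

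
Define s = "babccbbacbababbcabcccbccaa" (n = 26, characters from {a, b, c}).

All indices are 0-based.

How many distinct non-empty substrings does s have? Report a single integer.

305

rank | idx | suffix
   0 |  25 | a
   1 |  24 | aa
   2 |  10 | ababbcabcccbccaa
   3 |  12 | abbcabcccbccaa
   4 |   1 | abccbbacbababbcabcccbccaa
   5 |  16 | abcccbccaa
   6 |   7 | acbababbcabcccbccaa
   7 |   9 | bababbcabcccbccaa
   8 |  11 | babbcabcccbccaa
   9 |   0 | babccbbacbababbcabcccbccaa
  10 |   6 | bacbababbcabcccbccaa
  11 |   5 | bbacbababbcabcccbccaa
  12 |  13 | bbcabcccbccaa
  13 |  14 | bcabcccbccaa
  14 |  21 | bccaa
  15 |   2 | bccbbacbababbcabcccbccaa
  16 |  17 | bcccbccaa
  17 |  23 | caa
  18 |  15 | cabcccbccaa
  19 |   8 | cbababbcabcccbccaa
  20 |   4 | cbbacbababbcabcccbccaa
  21 |  20 | cbccaa
  22 |  22 | ccaa
  23 |   3 | ccbbacbababbcabcccbccaa
  24 |  19 | ccbccaa
  25 |  18 | cccbccaa

SA = [25, 24, 10, 12, 1, 16, 7, 9, 11, 0, 6, 5, 13, 14, 21, 2, 17, 23, 15, 8, 4, 20, 22, 3, 19, 18]
[i] adj suffixes → lcp
  [1] 25/24 → 1 ('a')
  [2] 24/10 → 1 ('a')
  [3] 10/12 → 2 ('ab')
  [4] 12/1 → 2 ('ab')
  [5] 1/16 → 4 ('abcc')
  [6] 16/7 → 1 ('a')
  [7] 7/9 → 0 ('')
  [8] 9/11 → 3 ('bab')
  [9] 11/0 → 3 ('bab')
  [10] 0/6 → 2 ('ba')
  [11] 6/5 → 1 ('b')
  [12] 5/13 → 2 ('bb')
  [13] 13/14 → 1 ('b')
  [14] 14/21 → 2 ('bc')
  [15] 21/2 → 3 ('bcc')
  [16] 2/17 → 3 ('bcc')
  [17] 17/23 → 0 ('')
  [18] 23/15 → 2 ('ca')
  [19] 15/8 → 1 ('c')
  [20] 8/4 → 2 ('cb')
  [21] 4/20 → 2 ('cb')
  [22] 20/22 → 1 ('c')
  [23] 22/3 → 2 ('cc')
  [24] 3/19 → 3 ('ccb')
  [25] 19/18 → 2 ('cc')

n(n+1)/2 = 26·27/2 = 351
Σ LCP = 0 + 1 + 1 + 2 + 2 + 4 + 1 + 0 + 3 + 3 + 2 + 1 + 2 + 1 + 2 + 3 + 3 + 0 + 2 + 1 + 2 + 2 + 1 + 2 + 3 + 2 = 46
distinct = 351 − 46 = 305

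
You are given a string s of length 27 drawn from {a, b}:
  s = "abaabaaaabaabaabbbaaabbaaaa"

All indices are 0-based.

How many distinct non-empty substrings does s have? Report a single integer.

289

rank | idx | suffix
   0 |  26 | a
   1 |  25 | aa
   2 |  24 | aaa
   3 |  23 | aaaa
   4 |   5 | aaaabaabaabbbaaabbaaaa
   5 |   6 | aaabaabaabbbaaabbaaaa
   6 |  18 | aaabbaaaa
   7 |   2 | aabaaaabaabaabbbaaabbaaaa
   8 |   7 | aabaabaabbbaaabbaaaa
   9 |  10 | aabaabbbaaabbaaaa
  10 |  19 | aabbaaaa
  11 |  13 | aabbbaaabbaaaa
  12 |   3 | abaaaabaabaabbbaaabbaaaa
  13 |   0 | abaabaaaabaabaabbbaaabbaaaa
  14 |   8 | abaabaabbbaaabbaaaa
  15 |  11 | abaabbbaaabbaaaa
  16 |  20 | abbaaaa
  17 |  14 | abbbaaabbaaaa
  18 |  22 | baaaa
  19 |   4 | baaaabaabaabbbaaabbaaaa
  20 |  17 | baaabbaaaa
  21 |   1 | baabaaaabaabaabbbaaabbaaaa
  22 |   9 | baabaabbbaaabbaaaa
  23 |  12 | baabbbaaabbaaaa
  24 |  21 | bbaaaa
  25 |  16 | bbaaabbaaaa
  26 |  15 | bbbaaabbaaaa

SA = [26, 25, 24, 23, 5, 6, 18, 2, 7, 10, 19, 13, 3, 0, 8, 11, 20, 14, 22, 4, 17, 1, 9, 12, 21, 16, 15]
rank  pair      lcp
   1  s[26:],s[25:]  1  'a'
   2  s[25:],s[24:]  2  'aa'
   3  s[24:],s[23:]  3  'aaa'
   4  s[23:],s[5:]  4  'aaaa'
   5  s[5:],s[6:]  3  'aaa'
   6  s[6:],s[18:]  4  'aaab'
   7  s[18:],s[2:]  2  'aa'
   8  s[2:],s[7:]  5  'aabaa'
   9  s[7:],s[10:]  6  'aabaab'
  10  s[10:],s[19:]  3  'aab'
  11  s[19:],s[13:]  4  'aabb'
  12  s[13:],s[3:]  1  'a'
  13  s[3:],s[0:]  4  'abaa'
  14  s[0:],s[8:]  7  'abaabaa'
  15  s[8:],s[11:]  5  'abaab'
  16  s[11:],s[20:]  2  'ab'
  17  s[20:],s[14:]  3  'abb'
  18  s[14:],s[22:]  0  ''
  19  s[22:],s[4:]  5  'baaaa'
  20  s[4:],s[17:]  4  'baaa'
  21  s[17:],s[1:]  3  'baa'
  22  s[1:],s[9:]  6  'baabaa'
  23  s[9:],s[12:]  4  'baab'
  24  s[12:],s[21:]  1  'b'
  25  s[21:],s[16:]  5  'bbaaa'
  26  s[16:],s[15:]  2  'bb'

n(n+1)/2 = 27·28/2 = 378
Σ LCP = 0 + 1 + 2 + 3 + 4 + 3 + 4 + 2 + 5 + 6 + 3 + 4 + 1 + 4 + 7 + 5 + 2 + 3 + 0 + 5 + 4 + 3 + 6 + 4 + 1 + 5 + 2 = 89
distinct = 378 − 89 = 289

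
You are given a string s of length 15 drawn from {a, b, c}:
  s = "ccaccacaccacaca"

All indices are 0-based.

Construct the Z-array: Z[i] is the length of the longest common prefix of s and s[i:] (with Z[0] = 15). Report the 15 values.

Z[0]=15
i=1: fresh scan; Z[1]=1 extend→box=[1,2)
i=2: fresh scan; Z[2]=0
i=3: fresh scan; Z[3]=4 extend→box=[3,7)
i=4: min(r-i=3, Z[1]=1)=1; Z[4]=1
i=5: min(r-i=2, Z[2]=0)=0; Z[5]=0
i=6: min(r-i=1, Z[3]=4)=1; Z[6]=1
i=7: fresh scan; Z[7]=0
i=8: fresh scan; Z[8]=4 extend→box=[8,12)
i=9: min(r-i=3, Z[1]=1)=1; Z[9]=1
i=10: min(r-i=2, Z[2]=0)=0; Z[10]=0
i=11: min(r-i=1, Z[3]=4)=1; Z[11]=1
i=12: fresh scan; Z[12]=0
i=13: fresh scan; Z[13]=1 extend→box=[13,14)
i=14: fresh scan; Z[14]=0

[15, 1, 0, 4, 1, 0, 1, 0, 4, 1, 0, 1, 0, 1, 0]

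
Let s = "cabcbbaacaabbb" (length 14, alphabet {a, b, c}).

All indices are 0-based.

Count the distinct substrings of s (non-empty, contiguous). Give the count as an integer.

rank→(start, suffix):
  0 → (9, 'aabbb')
  1 → (6, 'aacaabbb')
  2 → (10, 'abbb')
  3 → (1, 'abcbbaacaabbb')
  4 → (7, 'acaabbb')
  5 → (13, 'b')
  6 → (5, 'baacaabbb')
  7 → (12, 'bb')
  8 → (4, 'bbaacaabbb')
  9 → (11, 'bbb')
  10 → (2, 'bcbbaacaabbb')
  11 → (8, 'caabbb')
  12 → (0, 'cabcbbaacaabbb')
  13 → (3, 'cbbaacaabbb')

SA = [9, 6, 10, 1, 7, 13, 5, 12, 4, 11, 2, 8, 0, 3]
rank  pair      lcp
   1  s[9:],s[6:]  2  'aa'
   2  s[6:],s[10:]  1  'a'
   3  s[10:],s[1:]  2  'ab'
   4  s[1:],s[7:]  1  'a'
   5  s[7:],s[13:]  0  ''
   6  s[13:],s[5:]  1  'b'
   7  s[5:],s[12:]  1  'b'
   8  s[12:],s[4:]  2  'bb'
   9  s[4:],s[11:]  2  'bb'
  10  s[11:],s[2:]  1  'b'
  11  s[2:],s[8:]  0  ''
  12  s[8:],s[0:]  2  'ca'
  13  s[0:],s[3:]  1  'c'

n(n+1)/2 = 14·15/2 = 105
Σ LCP = 0 + 2 + 1 + 2 + 1 + 0 + 1 + 1 + 2 + 2 + 1 + 0 + 2 + 1 = 16
distinct = 105 − 16 = 89

89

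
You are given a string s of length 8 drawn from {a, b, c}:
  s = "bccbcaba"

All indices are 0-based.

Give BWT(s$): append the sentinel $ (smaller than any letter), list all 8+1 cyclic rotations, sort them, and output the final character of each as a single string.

rank  rotation   last
    0  $bccbcaba  a
    1  a$bccbcab  b
    2  aba$bccbc  c
    3  ba$bccbca  a
    4  bcaba$bcc  c
    5  bccbcaba$  $
    6  caba$bccb  b
    7  cbcaba$bc  c
    8  ccbcaba$b  b

abcac$bcb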